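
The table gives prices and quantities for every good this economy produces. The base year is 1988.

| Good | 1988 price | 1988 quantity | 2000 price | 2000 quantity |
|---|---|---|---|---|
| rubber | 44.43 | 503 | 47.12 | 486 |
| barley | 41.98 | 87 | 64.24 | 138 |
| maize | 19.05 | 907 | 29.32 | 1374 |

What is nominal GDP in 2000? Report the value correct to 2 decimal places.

Nominal GDP 2000 = Σ (p_2000 × q_2000) = 47.12·486 + 64.24·138 + 29.32·1374 = 72051.12.

72051.12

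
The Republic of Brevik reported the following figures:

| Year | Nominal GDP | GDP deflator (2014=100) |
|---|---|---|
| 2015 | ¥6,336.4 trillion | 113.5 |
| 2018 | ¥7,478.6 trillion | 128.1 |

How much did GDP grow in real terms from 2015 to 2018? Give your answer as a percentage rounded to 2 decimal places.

4.57%

Deflate each year: 2015 → 6336.4/1.135 = 5582.73; 2018 → 7478.6/1.281 = 5838.10.
So real GDP changed by 5838.10/5582.73 − 1 = 0.0457, i.e. 4.57%.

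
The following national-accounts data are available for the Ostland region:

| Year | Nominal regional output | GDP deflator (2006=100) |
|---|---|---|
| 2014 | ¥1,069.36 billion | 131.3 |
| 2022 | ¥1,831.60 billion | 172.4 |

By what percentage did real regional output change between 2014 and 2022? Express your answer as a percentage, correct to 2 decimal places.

Real regional output 2014 = 1069.36 / 1.313 = 814.44.
Real regional output 2022 = 1831.60 / 1.724 = 1062.41.
Real growth = 1062.41 / 814.44 − 1 = 0.3045.

30.45%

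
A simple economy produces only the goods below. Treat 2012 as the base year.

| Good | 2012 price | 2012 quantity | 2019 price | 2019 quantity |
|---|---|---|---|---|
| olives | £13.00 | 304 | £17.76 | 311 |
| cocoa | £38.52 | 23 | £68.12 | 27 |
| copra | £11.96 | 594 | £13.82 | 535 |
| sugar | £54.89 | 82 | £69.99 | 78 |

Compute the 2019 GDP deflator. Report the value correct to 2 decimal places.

Nominal GDP 2019 = 17.76·311 + 68.12·27 + 13.82·535 + 69.99·78 = 20215.52.
Real GDP 2019 (at 2012 prices) = 13.00·311 + 38.52·27 + 11.96·535 + 54.89·78 = 15763.06.
Deflator = Nominal/Real × 100 = 20215.52/15763.06 × 100 = 128.246.

128.25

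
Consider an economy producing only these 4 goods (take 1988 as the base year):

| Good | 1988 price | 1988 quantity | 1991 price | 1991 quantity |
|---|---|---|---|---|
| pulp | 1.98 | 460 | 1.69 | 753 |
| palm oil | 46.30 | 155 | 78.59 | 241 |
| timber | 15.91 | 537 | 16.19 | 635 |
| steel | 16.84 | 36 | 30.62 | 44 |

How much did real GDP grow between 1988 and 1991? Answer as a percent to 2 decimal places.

36.29%

Real GDP 1988 = Nominal GDP 1988 = 1.98·460 + 46.30·155 + 15.91·537 + 16.84·36 = 17237.21.
Real GDP 1991 (at 1988 prices) = 1.98·753 + 46.30·241 + 15.91·635 + 16.84·44 = 23493.05.
Real growth = 23493.05/17237.21 − 1 = 0.3629.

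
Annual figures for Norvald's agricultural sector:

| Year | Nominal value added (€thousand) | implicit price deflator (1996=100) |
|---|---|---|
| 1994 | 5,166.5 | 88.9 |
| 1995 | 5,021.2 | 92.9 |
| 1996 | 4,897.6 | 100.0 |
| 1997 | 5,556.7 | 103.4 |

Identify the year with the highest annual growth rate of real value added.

1997

1995: real = 5021.2/0.929 = 5404.95; growth vs 1994 (5811.59) = -7.00%.
1996: real = 4897.6/1.000 = 4897.60; growth vs 1995 (5404.95) = -9.39%.
1997: real = 5556.7/1.034 = 5373.98; growth vs 1996 (4897.60) = 9.73%.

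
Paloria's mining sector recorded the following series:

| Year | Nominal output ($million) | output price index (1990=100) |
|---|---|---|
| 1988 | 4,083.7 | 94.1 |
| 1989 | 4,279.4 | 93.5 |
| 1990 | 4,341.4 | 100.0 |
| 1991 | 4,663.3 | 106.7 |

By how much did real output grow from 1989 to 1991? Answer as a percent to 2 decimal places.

Real output 1989 = 4279.4/0.935 = 4576.90.
Real output 1991 = 4663.3/1.067 = 4370.48.
Change = 4370.48/4576.90 − 1 = -0.0451.

-4.51%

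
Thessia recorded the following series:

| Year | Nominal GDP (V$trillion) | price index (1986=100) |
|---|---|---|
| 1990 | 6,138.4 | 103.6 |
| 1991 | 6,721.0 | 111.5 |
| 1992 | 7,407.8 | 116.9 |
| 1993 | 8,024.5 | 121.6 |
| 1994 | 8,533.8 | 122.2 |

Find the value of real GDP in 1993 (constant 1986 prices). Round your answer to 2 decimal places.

V$6,599.10 trillion

Real GDP 1993 = 8024.5 / 1.216 = 6599.10.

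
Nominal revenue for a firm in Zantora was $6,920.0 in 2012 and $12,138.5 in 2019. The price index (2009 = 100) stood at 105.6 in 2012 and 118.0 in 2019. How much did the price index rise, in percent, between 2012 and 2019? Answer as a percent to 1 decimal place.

Price-level change = 118.0 / 105.6 − 1 = 0.1174.

11.7%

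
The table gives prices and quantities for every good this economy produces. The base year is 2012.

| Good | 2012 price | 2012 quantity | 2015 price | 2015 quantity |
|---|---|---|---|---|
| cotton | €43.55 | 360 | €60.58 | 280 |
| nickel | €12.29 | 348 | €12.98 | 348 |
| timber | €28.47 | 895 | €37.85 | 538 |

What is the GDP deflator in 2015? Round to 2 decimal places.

131.63

Nominal GDP 2015 = 60.58·280 + 12.98·348 + 37.85·538 = 41842.74.
Real GDP 2015 (at 2012 prices) = 43.55·280 + 12.29·348 + 28.47·538 = 31787.78.
Deflator = Nominal/Real × 100 = 41842.74/31787.78 × 100 = 131.632.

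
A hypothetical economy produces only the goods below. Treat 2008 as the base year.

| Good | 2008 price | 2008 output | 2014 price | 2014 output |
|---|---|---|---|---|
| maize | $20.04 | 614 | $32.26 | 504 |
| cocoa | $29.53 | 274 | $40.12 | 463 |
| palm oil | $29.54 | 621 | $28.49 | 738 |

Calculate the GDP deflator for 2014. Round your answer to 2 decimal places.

122.57

Nominal GDP 2014 = 32.26·504 + 40.12·463 + 28.49·738 = 55860.22.
Real GDP 2014 (at 2008 prices) = 20.04·504 + 29.53·463 + 29.54·738 = 45573.07.
Deflator = Nominal/Real × 100 = 55860.22/45573.07 × 100 = 122.573.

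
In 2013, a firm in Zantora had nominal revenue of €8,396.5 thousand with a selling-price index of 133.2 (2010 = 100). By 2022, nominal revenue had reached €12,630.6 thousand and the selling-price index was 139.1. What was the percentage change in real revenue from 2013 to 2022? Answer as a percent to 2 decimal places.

Deflate each year: 2013 → 8396.5/1.332 = 6303.68; 2022 → 12630.6/1.391 = 9080.23.
So real revenue changed by 9080.23/6303.68 − 1 = 0.4405, i.e. 44.05%.

44.05%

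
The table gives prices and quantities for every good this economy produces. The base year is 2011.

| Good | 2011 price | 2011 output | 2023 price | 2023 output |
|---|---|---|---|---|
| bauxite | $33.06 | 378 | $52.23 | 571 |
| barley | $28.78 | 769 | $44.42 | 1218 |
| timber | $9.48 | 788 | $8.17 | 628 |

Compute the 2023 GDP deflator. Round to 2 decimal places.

Nominal GDP 2023 = 52.23·571 + 44.42·1218 + 8.17·628 = 89057.65.
Real GDP 2023 (at 2011 prices) = 33.06·571 + 28.78·1218 + 9.48·628 = 59884.74.
Deflator = Nominal/Real × 100 = 89057.65/59884.74 × 100 = 148.715.

148.72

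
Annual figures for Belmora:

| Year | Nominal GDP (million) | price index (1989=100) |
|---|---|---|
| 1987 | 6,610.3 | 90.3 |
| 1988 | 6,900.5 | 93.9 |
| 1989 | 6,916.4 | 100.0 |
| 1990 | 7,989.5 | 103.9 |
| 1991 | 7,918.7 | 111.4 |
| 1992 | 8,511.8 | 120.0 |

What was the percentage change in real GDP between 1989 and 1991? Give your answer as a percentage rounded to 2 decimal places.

2.78%

Real GDP 1989 = 6916.4/1.000 = 6916.40.
Real GDP 1991 = 7918.7/1.114 = 7108.35.
Change = 7108.35/6916.40 − 1 = 0.0278.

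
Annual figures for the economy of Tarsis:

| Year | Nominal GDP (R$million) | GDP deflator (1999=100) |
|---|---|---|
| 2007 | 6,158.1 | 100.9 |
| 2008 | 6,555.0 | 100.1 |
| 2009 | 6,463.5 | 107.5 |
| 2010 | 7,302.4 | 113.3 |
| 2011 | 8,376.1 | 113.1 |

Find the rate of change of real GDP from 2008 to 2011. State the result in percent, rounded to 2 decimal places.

13.09%

Real GDP 2008 = 6555.0/1.001 = 6548.45.
Real GDP 2011 = 8376.1/1.131 = 7405.92.
Change = 7405.92/6548.45 − 1 = 0.1309.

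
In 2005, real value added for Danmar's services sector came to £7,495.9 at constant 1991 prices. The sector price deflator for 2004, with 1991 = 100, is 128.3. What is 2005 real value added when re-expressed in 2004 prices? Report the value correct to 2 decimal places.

£9,617.24

Real value added in 2004 prices = Real value added in 1991 prices × (P_2004/P_1991) = 7495.9 × 1.283 = 9617.24.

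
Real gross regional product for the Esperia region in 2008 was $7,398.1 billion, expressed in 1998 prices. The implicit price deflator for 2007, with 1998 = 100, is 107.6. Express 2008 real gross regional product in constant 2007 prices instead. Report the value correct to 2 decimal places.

Real gross regional product in 2007 prices = Real gross regional product in 1998 prices × (P_2007/P_1998) = 7398.1 × 1.076 = 7960.36.

$7,960.36 billion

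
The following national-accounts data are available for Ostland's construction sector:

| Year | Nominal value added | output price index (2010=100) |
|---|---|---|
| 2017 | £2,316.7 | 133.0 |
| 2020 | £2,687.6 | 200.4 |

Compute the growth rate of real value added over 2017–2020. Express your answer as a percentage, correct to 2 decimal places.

-23.01%

Real value added 2017 = 2316.7 / 1.330 = 1741.88.
Real value added 2020 = 2687.6 / 2.004 = 1341.12.
Real growth = 1341.12 / 1741.88 − 1 = -0.2301.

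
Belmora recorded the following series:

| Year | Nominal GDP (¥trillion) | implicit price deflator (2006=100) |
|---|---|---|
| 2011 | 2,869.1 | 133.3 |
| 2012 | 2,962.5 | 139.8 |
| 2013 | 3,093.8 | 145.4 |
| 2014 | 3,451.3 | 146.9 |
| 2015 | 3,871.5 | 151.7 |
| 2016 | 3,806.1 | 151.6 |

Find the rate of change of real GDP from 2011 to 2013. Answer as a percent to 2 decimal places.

-1.14%

Real GDP 2011 = 2869.1/1.333 = 2152.36.
Real GDP 2013 = 3093.8/1.454 = 2127.79.
Change = 2127.79/2152.36 − 1 = -0.0114.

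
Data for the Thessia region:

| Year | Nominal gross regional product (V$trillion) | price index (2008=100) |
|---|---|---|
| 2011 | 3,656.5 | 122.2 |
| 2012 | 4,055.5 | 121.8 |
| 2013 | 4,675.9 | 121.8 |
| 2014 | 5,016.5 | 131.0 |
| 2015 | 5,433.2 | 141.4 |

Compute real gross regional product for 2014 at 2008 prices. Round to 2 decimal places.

V$3,829.39 trillion

Real gross regional product 2014 = 5016.5 / 1.310 = 3829.39.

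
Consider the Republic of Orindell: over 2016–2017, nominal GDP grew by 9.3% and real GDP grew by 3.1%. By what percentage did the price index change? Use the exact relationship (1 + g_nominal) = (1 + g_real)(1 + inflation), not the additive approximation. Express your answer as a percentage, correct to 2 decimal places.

(1 + g_nom) = (1 + g_real)(1 + π), so π = 1.0930 / 1.0310 − 1 = 0.06014.

6.01%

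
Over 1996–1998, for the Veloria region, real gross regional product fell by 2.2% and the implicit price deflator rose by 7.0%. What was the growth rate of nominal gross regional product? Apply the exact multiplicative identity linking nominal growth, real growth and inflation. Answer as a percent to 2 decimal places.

(1 + g_nom) = (1 + g_real)(1 + π) = 0.9780 × 1.0700 = 1.04646.

4.65%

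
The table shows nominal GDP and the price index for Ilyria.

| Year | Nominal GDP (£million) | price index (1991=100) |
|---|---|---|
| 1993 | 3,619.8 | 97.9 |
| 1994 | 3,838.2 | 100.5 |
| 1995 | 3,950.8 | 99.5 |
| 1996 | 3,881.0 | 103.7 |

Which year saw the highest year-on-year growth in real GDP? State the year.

1994: real = 3838.2/1.005 = 3819.10; growth vs 1993 (3697.45) = 3.29%.
1995: real = 3950.8/0.995 = 3970.65; growth vs 1994 (3819.10) = 3.97%.
1996: real = 3881.0/1.037 = 3742.53; growth vs 1995 (3970.65) = -5.75%.

1995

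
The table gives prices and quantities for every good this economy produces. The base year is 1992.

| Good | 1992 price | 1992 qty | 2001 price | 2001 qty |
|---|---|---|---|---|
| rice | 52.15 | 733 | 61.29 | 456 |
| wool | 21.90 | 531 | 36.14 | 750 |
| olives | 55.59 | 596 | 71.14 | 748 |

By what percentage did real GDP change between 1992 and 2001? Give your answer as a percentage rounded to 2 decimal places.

Real GDP 1992 = Nominal GDP 1992 = 52.15·733 + 21.90·531 + 55.59·596 = 82986.49.
Real GDP 2001 (at 1992 prices) = 52.15·456 + 21.90·750 + 55.59·748 = 81786.72.
Real growth = 81786.72/82986.49 − 1 = -0.0145.

-1.45%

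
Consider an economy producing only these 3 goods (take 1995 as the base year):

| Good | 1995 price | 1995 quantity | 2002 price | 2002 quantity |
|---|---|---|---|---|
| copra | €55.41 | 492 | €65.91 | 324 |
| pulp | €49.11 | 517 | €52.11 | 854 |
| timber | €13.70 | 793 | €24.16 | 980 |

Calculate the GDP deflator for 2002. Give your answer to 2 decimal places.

Nominal GDP 2002 = 65.91·324 + 52.11·854 + 24.16·980 = 89533.58.
Real GDP 2002 (at 1995 prices) = 55.41·324 + 49.11·854 + 13.70·980 = 73318.78.
Deflator = Nominal/Real × 100 = 89533.58/73318.78 × 100 = 122.115.

122.12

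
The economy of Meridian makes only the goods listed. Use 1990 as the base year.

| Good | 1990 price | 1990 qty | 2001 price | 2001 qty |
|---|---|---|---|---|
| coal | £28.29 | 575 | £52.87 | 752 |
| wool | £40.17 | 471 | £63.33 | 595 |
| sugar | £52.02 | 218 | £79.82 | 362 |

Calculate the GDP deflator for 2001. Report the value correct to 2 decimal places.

166.13

Nominal GDP 2001 = 52.87·752 + 63.33·595 + 79.82·362 = 106334.43.
Real GDP 2001 (at 1990 prices) = 28.29·752 + 40.17·595 + 52.02·362 = 64006.47.
Deflator = Nominal/Real × 100 = 106334.43/64006.47 × 100 = 166.131.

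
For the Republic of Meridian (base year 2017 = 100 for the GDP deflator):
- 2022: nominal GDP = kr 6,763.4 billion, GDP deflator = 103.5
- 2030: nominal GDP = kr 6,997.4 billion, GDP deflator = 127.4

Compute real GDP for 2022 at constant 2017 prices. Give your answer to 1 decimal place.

kr 6,534.7 billion

Real GDP = Nominal / (GDP deflator/100) = 6763.4 / 1.035 = 6534.69.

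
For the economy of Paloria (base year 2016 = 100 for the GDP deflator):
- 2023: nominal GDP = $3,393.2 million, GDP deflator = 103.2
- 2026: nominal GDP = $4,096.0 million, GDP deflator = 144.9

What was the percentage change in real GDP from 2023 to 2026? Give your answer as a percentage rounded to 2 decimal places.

Deflate each year: 2023 → 3393.2/1.032 = 3287.98; 2026 → 4096.0/1.449 = 2826.78.
So real GDP changed by 2826.78/3287.98 − 1 = -0.1403, i.e. -14.03%.

-14.03%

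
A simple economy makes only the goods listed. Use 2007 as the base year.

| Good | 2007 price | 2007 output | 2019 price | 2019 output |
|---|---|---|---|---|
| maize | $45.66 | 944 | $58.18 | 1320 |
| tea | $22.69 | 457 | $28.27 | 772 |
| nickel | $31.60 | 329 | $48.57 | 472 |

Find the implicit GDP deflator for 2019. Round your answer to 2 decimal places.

Nominal GDP 2019 = 58.18·1320 + 28.27·772 + 48.57·472 = 121547.08.
Real GDP 2019 (at 2007 prices) = 45.66·1320 + 22.69·772 + 31.60·472 = 92703.08.
Deflator = Nominal/Real × 100 = 121547.08/92703.08 × 100 = 131.114.

131.11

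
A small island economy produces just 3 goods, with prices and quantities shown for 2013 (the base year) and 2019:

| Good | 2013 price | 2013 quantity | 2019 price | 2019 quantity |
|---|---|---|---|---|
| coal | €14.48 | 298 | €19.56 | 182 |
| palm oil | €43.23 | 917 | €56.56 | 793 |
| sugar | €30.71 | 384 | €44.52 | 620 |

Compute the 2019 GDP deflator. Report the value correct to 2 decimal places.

135.84

Nominal GDP 2019 = 19.56·182 + 56.56·793 + 44.52·620 = 76014.40.
Real GDP 2019 (at 2013 prices) = 14.48·182 + 43.23·793 + 30.71·620 = 55956.95.
Deflator = Nominal/Real × 100 = 76014.40/55956.95 × 100 = 135.844.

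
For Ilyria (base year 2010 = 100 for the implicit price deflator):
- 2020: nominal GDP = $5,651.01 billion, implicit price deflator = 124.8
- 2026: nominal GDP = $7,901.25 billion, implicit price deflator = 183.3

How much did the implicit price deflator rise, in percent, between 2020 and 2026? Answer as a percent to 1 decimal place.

46.9%

Price-level change = 183.3 / 124.8 − 1 = 0.4688.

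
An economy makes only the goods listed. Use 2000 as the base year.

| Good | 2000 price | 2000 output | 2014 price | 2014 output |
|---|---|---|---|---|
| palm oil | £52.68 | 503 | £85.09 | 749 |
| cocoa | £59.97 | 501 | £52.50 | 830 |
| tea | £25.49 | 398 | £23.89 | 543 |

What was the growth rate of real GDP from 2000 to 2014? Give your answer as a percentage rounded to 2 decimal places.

54.56%

Real GDP 2000 = Nominal GDP 2000 = 52.68·503 + 59.97·501 + 25.49·398 = 66688.03.
Real GDP 2014 (at 2000 prices) = 52.68·749 + 59.97·830 + 25.49·543 = 103073.49.
Real growth = 103073.49/66688.03 − 1 = 0.5456.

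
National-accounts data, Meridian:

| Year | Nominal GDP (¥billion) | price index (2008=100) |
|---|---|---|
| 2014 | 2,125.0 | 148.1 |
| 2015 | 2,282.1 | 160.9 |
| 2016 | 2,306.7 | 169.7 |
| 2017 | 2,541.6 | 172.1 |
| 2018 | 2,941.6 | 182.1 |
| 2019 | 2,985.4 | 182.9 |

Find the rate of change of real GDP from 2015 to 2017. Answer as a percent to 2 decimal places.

4.12%

Real GDP 2015 = 2282.1/1.609 = 1418.33.
Real GDP 2017 = 2541.6/1.721 = 1476.82.
Change = 1476.82/1418.33 − 1 = 0.0412.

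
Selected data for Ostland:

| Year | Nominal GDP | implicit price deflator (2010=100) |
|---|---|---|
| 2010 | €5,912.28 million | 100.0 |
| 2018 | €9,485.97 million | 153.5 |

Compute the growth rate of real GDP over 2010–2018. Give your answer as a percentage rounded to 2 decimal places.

4.52%

Real GDP 2010 = 5912.28 / 1.000 = 5912.28.
Real GDP 2018 = 9485.97 / 1.535 = 6179.79.
Real growth = 6179.79 / 5912.28 − 1 = 0.0452.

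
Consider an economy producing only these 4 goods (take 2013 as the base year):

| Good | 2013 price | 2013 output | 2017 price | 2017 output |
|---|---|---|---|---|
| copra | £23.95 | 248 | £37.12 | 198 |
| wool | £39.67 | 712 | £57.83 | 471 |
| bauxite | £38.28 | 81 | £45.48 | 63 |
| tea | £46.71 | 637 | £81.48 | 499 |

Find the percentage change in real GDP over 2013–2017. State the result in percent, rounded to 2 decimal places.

-26.69%

Real GDP 2013 = Nominal GDP 2013 = 23.95·248 + 39.67·712 + 38.28·81 + 46.71·637 = 67039.59.
Real GDP 2017 (at 2013 prices) = 23.95·198 + 39.67·471 + 38.28·63 + 46.71·499 = 49146.60.
Real growth = 49146.60/67039.59 − 1 = -0.2669.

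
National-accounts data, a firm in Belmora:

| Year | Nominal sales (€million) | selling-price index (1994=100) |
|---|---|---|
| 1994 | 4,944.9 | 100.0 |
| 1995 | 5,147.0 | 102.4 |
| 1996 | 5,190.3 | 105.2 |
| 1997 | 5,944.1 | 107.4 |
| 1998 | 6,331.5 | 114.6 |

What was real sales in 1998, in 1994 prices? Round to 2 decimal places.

€5,524.87 million

Real sales 1998 = 6331.5 / 1.146 = 5524.87.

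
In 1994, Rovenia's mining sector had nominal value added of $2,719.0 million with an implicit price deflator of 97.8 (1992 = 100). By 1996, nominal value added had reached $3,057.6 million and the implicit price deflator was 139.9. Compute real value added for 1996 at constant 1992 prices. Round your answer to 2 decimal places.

Real value added = Nominal / (implicit price deflator/100) = 3057.6 / 1.399 = 2185.56.

$2,185.56 million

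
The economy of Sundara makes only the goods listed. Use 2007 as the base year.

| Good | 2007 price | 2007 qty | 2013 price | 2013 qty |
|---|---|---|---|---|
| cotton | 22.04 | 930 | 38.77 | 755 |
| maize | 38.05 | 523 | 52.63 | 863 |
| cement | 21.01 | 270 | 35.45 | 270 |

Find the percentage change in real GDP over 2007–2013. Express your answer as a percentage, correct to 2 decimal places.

19.71%

Real GDP 2007 = Nominal GDP 2007 = 22.04·930 + 38.05·523 + 21.01·270 = 46070.05.
Real GDP 2013 (at 2007 prices) = 22.04·755 + 38.05·863 + 21.01·270 = 55150.05.
Real growth = 55150.05/46070.05 − 1 = 0.1971.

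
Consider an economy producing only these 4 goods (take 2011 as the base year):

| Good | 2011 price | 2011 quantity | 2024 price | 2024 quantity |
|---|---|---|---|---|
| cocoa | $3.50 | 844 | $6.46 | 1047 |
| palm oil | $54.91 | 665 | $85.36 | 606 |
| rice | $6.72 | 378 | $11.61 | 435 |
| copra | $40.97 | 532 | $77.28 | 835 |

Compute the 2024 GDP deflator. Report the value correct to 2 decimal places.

Nominal GDP 2024 = 6.46·1047 + 85.36·606 + 11.61·435 + 77.28·835 = 128070.93.
Real GDP 2024 (at 2011 prices) = 3.50·1047 + 54.91·606 + 6.72·435 + 40.97·835 = 74073.11.
Deflator = Nominal/Real × 100 = 128070.93/74073.11 × 100 = 172.898.

172.90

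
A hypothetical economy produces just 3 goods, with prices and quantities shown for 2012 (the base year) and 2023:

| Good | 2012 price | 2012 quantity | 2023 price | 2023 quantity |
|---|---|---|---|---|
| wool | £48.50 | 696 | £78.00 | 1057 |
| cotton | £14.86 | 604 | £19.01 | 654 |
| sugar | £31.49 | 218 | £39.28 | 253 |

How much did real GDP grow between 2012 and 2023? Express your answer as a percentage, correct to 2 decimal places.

39.02%

Real GDP 2012 = Nominal GDP 2012 = 48.50·696 + 14.86·604 + 31.49·218 = 49596.26.
Real GDP 2023 (at 2012 prices) = 48.50·1057 + 14.86·654 + 31.49·253 = 68949.91.
Real growth = 68949.91/49596.26 − 1 = 0.3902.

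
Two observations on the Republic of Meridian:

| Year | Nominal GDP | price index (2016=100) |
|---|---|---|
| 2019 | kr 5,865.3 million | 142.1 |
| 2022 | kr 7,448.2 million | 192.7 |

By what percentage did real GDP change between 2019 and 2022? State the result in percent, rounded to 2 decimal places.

-6.36%

Deflate each year: 2019 → 5865.3/1.421 = 4127.59; 2022 → 7448.2/1.927 = 3865.18.
So real GDP changed by 3865.18/4127.59 − 1 = -0.0636, i.e. -6.36%.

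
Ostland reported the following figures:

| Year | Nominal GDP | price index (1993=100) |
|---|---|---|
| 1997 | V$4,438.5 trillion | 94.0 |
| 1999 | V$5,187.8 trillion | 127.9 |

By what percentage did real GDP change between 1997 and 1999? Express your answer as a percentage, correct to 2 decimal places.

-14.10%

Deflate each year: 1997 → 4438.5/0.940 = 4721.81; 1999 → 5187.8/1.279 = 4056.14.
So real GDP changed by 4056.14/4721.81 − 1 = -0.1410, i.e. -14.10%.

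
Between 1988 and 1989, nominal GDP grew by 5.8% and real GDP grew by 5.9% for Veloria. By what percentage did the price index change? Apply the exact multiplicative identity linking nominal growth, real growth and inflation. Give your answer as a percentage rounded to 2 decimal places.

(1 + g_nom) = (1 + g_real)(1 + π), so π = 1.0580 / 1.0590 − 1 = -0.00094.

-0.09%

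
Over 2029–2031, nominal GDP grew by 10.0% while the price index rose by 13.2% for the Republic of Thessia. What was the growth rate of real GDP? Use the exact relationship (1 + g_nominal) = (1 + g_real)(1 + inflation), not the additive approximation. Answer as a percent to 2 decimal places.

(1 + g_nom) = (1 + g_real)(1 + π), so g_real = 1.1000 / 1.1320 − 1 = -0.02827.

-2.83%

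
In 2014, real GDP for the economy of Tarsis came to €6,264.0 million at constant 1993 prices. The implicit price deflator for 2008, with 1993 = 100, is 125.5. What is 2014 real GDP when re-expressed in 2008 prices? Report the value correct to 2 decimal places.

Real GDP in 2008 prices = Real GDP in 1993 prices × (P_2008/P_1993) = 6264.0 × 1.255 = 7861.32.

€7,861.32 million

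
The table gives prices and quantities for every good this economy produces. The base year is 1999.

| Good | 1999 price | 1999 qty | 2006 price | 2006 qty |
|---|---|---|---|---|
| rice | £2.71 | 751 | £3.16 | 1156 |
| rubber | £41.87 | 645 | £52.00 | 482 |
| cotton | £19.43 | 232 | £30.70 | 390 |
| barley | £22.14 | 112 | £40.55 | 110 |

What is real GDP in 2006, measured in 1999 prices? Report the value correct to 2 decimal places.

£33327.20

Real GDP 2006 = Σ (p_1999 × q_2006) = 2.71·1156 + 41.87·482 + 19.43·390 + 22.14·110 = 33327.20.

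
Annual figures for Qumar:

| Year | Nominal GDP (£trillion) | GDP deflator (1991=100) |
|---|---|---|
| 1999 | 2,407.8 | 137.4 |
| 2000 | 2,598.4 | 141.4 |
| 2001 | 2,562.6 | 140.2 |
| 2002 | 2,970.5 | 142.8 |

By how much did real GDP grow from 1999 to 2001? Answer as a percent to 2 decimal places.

4.30%

Real GDP 1999 = 2407.8/1.374 = 1752.40.
Real GDP 2001 = 2562.6/1.402 = 1827.82.
Change = 1827.82/1752.40 − 1 = 0.0430.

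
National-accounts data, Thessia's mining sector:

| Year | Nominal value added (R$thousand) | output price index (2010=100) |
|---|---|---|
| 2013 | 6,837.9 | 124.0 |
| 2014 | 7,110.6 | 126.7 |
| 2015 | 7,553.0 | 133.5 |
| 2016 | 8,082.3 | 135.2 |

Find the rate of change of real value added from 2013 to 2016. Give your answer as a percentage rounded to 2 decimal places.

Real value added 2013 = 6837.9/1.240 = 5514.44.
Real value added 2016 = 8082.3/1.352 = 5978.03.
Change = 5978.03/5514.44 − 1 = 0.0841.

8.41%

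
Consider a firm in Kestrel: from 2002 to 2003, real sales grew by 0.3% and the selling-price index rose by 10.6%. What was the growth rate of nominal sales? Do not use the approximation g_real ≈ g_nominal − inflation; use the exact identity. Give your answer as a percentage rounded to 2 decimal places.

(1 + g_nom) = (1 + g_real)(1 + π) = 1.0030 × 1.1060 = 1.10932.

10.93%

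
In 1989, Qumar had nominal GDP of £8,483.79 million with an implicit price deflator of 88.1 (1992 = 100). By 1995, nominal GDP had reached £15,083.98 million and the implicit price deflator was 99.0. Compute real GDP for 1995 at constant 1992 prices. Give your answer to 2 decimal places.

Real GDP = Nominal / (implicit price deflator/100) = 15083.98 / 0.990 = 15236.34.

£15,236.34 million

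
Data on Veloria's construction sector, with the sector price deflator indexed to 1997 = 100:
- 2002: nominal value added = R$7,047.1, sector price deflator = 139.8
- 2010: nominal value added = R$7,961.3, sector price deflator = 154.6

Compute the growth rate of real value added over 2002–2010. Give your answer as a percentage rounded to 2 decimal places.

2.16%

Deflate each year: 2002 → 7047.1/1.398 = 5040.84; 2010 → 7961.3/1.546 = 5149.61.
So real value added changed by 5149.61/5040.84 − 1 = 0.0216, i.e. 2.16%.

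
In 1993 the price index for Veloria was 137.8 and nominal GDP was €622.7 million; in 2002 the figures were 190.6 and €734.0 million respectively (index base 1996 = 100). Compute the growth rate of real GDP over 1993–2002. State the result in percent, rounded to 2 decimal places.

Deflate each year: 1993 → 622.7/1.378 = 451.89; 2002 → 734.0/1.906 = 385.10.
So real GDP changed by 385.10/451.89 − 1 = -0.1478, i.e. -14.78%.

-14.78%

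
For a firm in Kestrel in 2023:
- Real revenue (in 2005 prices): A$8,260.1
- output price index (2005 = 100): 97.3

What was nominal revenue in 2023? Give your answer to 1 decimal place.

A$8,037.1

Nominal revenue = Real × (output price index/100) = 8260.1 × 0.973 = 8037.08.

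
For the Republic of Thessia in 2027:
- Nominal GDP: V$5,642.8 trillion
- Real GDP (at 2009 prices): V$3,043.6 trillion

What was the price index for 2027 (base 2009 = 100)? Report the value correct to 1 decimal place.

price index = (Nominal / Real) × 100 = 5642.8 / 3043.6 × 100 = 185.40.

185.4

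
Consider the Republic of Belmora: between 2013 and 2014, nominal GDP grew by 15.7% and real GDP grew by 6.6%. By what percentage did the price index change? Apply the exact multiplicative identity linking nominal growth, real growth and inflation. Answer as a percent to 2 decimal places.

8.54%

(1 + g_nom) = (1 + g_real)(1 + π), so π = 1.1570 / 1.0660 − 1 = 0.08537.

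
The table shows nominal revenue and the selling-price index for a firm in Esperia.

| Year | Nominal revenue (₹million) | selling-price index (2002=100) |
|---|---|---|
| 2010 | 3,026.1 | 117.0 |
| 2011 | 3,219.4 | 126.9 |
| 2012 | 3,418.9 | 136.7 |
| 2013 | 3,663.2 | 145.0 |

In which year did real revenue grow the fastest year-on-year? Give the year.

2011: real = 3219.4/1.269 = 2536.96; growth vs 2010 (2586.41) = -1.91%.
2012: real = 3418.9/1.367 = 2501.02; growth vs 2011 (2536.96) = -1.42%.
2013: real = 3663.2/1.450 = 2526.34; growth vs 2012 (2501.02) = 1.01%.

2013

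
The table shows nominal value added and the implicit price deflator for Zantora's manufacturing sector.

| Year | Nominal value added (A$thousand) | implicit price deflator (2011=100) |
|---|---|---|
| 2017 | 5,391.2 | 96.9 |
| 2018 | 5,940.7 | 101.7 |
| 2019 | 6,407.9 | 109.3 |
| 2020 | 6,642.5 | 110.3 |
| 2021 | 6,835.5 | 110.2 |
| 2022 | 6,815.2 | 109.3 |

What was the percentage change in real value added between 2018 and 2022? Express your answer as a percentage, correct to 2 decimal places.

6.74%

Real value added 2018 = 5940.7/1.017 = 5841.40.
Real value added 2022 = 6815.2/1.093 = 6235.32.
Change = 6235.32/5841.40 − 1 = 0.0674.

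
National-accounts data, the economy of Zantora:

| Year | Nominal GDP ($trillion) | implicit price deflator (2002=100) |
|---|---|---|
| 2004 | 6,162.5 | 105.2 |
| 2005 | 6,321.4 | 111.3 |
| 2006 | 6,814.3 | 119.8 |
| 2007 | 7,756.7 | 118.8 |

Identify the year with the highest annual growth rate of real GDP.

2007

2005: real = 6321.4/1.113 = 5679.60; growth vs 2004 (5857.89) = -3.04%.
2006: real = 6814.3/1.198 = 5688.06; growth vs 2005 (5679.60) = 0.15%.
2007: real = 7756.7/1.188 = 6529.21; growth vs 2006 (5688.06) = 14.79%.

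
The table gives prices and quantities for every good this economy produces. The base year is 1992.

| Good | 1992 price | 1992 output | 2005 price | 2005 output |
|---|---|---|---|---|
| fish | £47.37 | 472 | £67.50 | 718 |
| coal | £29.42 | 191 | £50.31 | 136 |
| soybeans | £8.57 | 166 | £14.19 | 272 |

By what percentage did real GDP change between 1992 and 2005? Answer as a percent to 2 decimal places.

Real GDP 1992 = Nominal GDP 1992 = 47.37·472 + 29.42·191 + 8.57·166 = 29400.48.
Real GDP 2005 (at 1992 prices) = 47.37·718 + 29.42·136 + 8.57·272 = 40343.82.
Real growth = 40343.82/29400.48 − 1 = 0.3722.

37.22%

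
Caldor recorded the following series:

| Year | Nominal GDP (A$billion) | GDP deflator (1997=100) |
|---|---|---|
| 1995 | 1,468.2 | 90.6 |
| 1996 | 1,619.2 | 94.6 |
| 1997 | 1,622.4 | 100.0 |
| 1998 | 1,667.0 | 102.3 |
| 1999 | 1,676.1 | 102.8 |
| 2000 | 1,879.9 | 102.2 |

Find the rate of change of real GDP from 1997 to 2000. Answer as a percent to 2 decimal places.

13.38%

Real GDP 1997 = 1622.4/1.000 = 1622.40.
Real GDP 2000 = 1879.9/1.022 = 1839.43.
Change = 1839.43/1622.40 − 1 = 0.1338.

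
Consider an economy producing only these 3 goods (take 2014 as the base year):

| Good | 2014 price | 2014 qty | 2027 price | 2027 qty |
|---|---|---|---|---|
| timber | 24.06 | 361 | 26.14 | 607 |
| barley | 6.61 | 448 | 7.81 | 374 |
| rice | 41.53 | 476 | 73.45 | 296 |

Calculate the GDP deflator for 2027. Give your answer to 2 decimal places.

Nominal GDP 2027 = 26.14·607 + 7.81·374 + 73.45·296 = 40529.12.
Real GDP 2027 (at 2014 prices) = 24.06·607 + 6.61·374 + 41.53·296 = 29369.44.
Deflator = Nominal/Real × 100 = 40529.12/29369.44 × 100 = 137.998.

138.00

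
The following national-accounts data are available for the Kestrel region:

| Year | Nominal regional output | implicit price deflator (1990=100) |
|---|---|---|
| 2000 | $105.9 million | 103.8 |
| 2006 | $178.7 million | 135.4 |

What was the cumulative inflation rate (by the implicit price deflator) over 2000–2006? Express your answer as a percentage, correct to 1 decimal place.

30.4%

Price-level change = 135.4 / 103.8 − 1 = 0.3044.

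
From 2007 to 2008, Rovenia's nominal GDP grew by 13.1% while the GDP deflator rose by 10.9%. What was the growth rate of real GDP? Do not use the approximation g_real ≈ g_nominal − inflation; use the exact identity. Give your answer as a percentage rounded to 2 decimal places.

(1 + g_nom) = (1 + g_real)(1 + π), so g_real = 1.1310 / 1.1090 − 1 = 0.01984.

1.98%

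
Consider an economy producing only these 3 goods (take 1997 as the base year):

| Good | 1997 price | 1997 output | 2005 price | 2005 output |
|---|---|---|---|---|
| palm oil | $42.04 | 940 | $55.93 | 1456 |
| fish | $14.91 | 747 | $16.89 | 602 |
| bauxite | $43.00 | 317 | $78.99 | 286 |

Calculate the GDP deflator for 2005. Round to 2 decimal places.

Nominal GDP 2005 = 55.93·1456 + 16.89·602 + 78.99·286 = 114193.00.
Real GDP 2005 (at 1997 prices) = 42.04·1456 + 14.91·602 + 43.00·286 = 82484.06.
Deflator = Nominal/Real × 100 = 114193.00/82484.06 × 100 = 138.443.

138.44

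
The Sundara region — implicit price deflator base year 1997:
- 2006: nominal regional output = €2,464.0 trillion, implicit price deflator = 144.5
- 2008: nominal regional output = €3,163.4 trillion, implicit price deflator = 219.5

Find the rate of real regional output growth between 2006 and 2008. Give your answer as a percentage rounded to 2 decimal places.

-15.48%

Real regional output 2006 = 2464.0 / 1.445 = 1705.19.
Real regional output 2008 = 3163.4 / 2.195 = 1441.18.
Real growth = 1441.18 / 1705.19 − 1 = -0.1548.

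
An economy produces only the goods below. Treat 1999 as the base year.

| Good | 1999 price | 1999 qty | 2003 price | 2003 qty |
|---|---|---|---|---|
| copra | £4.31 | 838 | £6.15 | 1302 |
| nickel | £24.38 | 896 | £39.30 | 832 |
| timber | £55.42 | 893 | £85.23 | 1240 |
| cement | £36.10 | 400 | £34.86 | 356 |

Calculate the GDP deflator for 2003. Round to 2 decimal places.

147.76

Nominal GDP 2003 = 6.15·1302 + 39.30·832 + 85.23·1240 + 34.86·356 = 158800.26.
Real GDP 2003 (at 1999 prices) = 4.31·1302 + 24.38·832 + 55.42·1240 + 36.10·356 = 107468.18.
Deflator = Nominal/Real × 100 = 158800.26/107468.18 × 100 = 147.765.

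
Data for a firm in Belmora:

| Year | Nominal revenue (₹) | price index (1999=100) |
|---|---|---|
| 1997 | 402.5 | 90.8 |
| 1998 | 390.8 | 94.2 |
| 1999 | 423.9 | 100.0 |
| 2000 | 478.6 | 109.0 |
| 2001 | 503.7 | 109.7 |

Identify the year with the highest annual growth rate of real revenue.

1998: real = 390.8/0.942 = 414.86; growth vs 1997 (443.28) = -6.41%.
1999: real = 423.9/1.000 = 423.90; growth vs 1998 (414.86) = 2.18%.
2000: real = 478.6/1.090 = 439.08; growth vs 1999 (423.90) = 3.58%.
2001: real = 503.7/1.097 = 459.16; growth vs 2000 (439.08) = 4.57%.

2001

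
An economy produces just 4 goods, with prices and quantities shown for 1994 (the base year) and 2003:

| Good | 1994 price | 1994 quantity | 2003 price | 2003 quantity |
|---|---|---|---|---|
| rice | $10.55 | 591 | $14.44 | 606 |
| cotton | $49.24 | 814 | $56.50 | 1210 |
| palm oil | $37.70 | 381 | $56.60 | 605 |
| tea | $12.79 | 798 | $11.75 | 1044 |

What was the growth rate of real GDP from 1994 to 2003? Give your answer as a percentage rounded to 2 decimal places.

44.08%

Real GDP 1994 = Nominal GDP 1994 = 10.55·591 + 49.24·814 + 37.70·381 + 12.79·798 = 70886.53.
Real GDP 2003 (at 1994 prices) = 10.55·606 + 49.24·1210 + 37.70·605 + 12.79·1044 = 102134.96.
Real growth = 102134.96/70886.53 − 1 = 0.4408.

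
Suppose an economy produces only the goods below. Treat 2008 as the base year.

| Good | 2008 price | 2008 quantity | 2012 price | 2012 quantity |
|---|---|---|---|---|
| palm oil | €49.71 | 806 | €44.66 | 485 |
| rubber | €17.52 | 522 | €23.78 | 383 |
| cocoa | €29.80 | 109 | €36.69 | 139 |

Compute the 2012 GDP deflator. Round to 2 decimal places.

Nominal GDP 2012 = 44.66·485 + 23.78·383 + 36.69·139 = 35867.75.
Real GDP 2012 (at 2008 prices) = 49.71·485 + 17.52·383 + 29.80·139 = 34961.71.
Deflator = Nominal/Real × 100 = 35867.75/34961.71 × 100 = 102.592.

102.59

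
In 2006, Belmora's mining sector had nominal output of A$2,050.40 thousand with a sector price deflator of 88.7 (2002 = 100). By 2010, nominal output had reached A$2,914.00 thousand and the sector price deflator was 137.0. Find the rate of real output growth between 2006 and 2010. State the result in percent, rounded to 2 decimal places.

Real output 2006 = 2050.40 / 0.887 = 2311.61.
Real output 2010 = 2914.00 / 1.370 = 2127.01.
Real growth = 2127.01 / 2311.61 − 1 = -0.0799.

-7.99%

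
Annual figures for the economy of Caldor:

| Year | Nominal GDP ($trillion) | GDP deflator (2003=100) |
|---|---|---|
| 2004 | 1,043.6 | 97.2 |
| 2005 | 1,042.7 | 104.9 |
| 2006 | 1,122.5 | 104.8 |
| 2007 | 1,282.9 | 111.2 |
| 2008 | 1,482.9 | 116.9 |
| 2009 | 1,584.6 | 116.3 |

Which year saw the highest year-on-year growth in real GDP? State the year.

2008

2005: real = 1042.7/1.049 = 993.99; growth vs 2004 (1073.66) = -7.42%.
2006: real = 1122.5/1.048 = 1071.09; growth vs 2005 (993.99) = 7.76%.
2007: real = 1282.9/1.112 = 1153.69; growth vs 2006 (1071.09) = 7.71%.
2008: real = 1482.9/1.169 = 1268.52; growth vs 2007 (1153.69) = 9.95%.
2009: real = 1584.6/1.163 = 1362.51; growth vs 2008 (1268.52) = 7.41%.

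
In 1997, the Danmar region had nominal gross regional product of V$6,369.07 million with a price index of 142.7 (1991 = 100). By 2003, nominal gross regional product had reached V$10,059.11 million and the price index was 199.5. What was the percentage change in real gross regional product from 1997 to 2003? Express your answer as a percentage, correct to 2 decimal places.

Deflate each year: 1997 → 6369.07/1.427 = 4463.26; 2003 → 10059.11/1.995 = 5042.16.
So real gross regional product changed by 5042.16/4463.26 − 1 = 0.1297, i.e. 12.97%.

12.97%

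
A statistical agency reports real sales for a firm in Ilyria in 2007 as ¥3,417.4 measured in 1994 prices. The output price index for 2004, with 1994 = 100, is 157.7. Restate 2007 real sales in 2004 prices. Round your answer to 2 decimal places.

Real sales in 2004 prices = Real sales in 1994 prices × (P_2004/P_1994) = 3417.4 × 1.577 = 5389.24.

¥5,389.24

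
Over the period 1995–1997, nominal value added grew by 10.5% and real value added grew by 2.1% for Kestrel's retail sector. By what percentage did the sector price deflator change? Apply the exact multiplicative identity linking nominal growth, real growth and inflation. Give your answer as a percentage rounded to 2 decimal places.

(1 + g_nom) = (1 + g_real)(1 + π), so π = 1.1050 / 1.0210 − 1 = 0.08227.

8.23%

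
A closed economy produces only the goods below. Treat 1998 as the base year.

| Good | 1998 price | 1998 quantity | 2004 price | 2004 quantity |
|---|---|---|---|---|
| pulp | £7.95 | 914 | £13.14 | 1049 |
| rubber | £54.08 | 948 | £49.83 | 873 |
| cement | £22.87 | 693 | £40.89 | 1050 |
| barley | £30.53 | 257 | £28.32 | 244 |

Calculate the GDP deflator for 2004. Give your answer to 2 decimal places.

Nominal GDP 2004 = 13.14·1049 + 49.83·873 + 40.89·1050 + 28.32·244 = 107130.03.
Real GDP 2004 (at 1998 prices) = 7.95·1049 + 54.08·873 + 22.87·1050 + 30.53·244 = 87014.21.
Deflator = Nominal/Real × 100 = 107130.03/87014.21 × 100 = 123.118.

123.12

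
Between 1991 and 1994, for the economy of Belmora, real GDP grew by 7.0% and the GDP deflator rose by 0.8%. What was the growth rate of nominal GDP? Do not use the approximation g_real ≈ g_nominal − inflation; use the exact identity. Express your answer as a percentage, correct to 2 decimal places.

(1 + g_nom) = (1 + g_real)(1 + π) = 1.0700 × 1.0080 = 1.07856.

7.86%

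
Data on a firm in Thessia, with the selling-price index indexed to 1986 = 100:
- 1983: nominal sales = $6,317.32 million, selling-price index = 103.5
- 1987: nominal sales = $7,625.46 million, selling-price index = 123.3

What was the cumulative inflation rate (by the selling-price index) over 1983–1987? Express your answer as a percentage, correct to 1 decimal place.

19.1%

Price-level change = 123.3 / 103.5 − 1 = 0.1913.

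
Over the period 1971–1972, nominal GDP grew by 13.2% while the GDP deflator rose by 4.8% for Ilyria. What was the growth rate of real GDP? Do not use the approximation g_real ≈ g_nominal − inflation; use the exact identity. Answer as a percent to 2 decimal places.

8.02%

(1 + g_nom) = (1 + g_real)(1 + π), so g_real = 1.1320 / 1.0480 − 1 = 0.08015.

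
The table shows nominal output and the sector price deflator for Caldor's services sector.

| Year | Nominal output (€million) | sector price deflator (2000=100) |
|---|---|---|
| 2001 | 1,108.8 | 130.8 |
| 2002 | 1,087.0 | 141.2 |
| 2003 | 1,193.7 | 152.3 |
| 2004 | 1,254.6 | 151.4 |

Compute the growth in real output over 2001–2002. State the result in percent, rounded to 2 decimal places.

-9.19%

Real output 2001 = 1108.8/1.308 = 847.71.
Real output 2002 = 1087.0/1.412 = 769.83.
Change = 769.83/847.71 − 1 = -0.0919.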